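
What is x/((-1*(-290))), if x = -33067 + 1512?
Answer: -6311/58 ≈ -108.81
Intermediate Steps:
x = -31555
x/((-1*(-290))) = -31555/((-1*(-290))) = -31555/290 = -31555*1/290 = -6311/58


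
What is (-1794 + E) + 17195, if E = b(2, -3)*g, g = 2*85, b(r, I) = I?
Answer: 14891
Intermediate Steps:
g = 170
E = -510 (E = -3*170 = -510)
(-1794 + E) + 17195 = (-1794 - 510) + 17195 = -2304 + 17195 = 14891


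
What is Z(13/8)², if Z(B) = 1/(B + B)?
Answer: 16/169 ≈ 0.094675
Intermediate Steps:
Z(B) = 1/(2*B)
Z(13/8)² = (1/(2*((13/8))))² = (1/(2*((13*(⅛)))))² = (1/(2*(13/8)))² = ((½)*(8/13))² = (4/13)² = 16/169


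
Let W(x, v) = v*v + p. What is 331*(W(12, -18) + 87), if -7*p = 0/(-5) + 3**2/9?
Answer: 951956/7 ≈ 1.3599e+5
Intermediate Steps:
p = -1/7 (p = -(0/(-5) + 3**2/9)/7 = -(0*(-1/5) + 9*(1/9))/7 = -(0 + 1)/7 = -1/7*1 = -1/7 ≈ -0.14286)
W(x, v) = -1/7 + v**2 (W(x, v) = v*v - 1/7 = v**2 - 1/7 = -1/7 + v**2)
331*(W(12, -18) + 87) = 331*((-1/7 + (-18)**2) + 87) = 331*((-1/7 + 324) + 87) = 331*(2267/7 + 87) = 331*(2876/7) = 951956/7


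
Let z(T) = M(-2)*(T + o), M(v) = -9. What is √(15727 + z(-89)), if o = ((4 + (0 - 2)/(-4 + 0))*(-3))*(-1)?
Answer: √65626/2 ≈ 128.09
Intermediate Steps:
o = 27/2 (o = ((4 - 2/(-4))*(-3))*(-1) = ((4 - 2*(-¼))*(-3))*(-1) = ((4 + ½)*(-3))*(-1) = ((9/2)*(-3))*(-1) = -27/2*(-1) = 27/2 ≈ 13.500)
z(T) = -243/2 - 9*T (z(T) = -9*(T + 27/2) = -9*(27/2 + T) = -243/2 - 9*T)
√(15727 + z(-89)) = √(15727 + (-243/2 - 9*(-89))) = √(15727 + (-243/2 + 801)) = √(15727 + 1359/2) = √(32813/2) = √65626/2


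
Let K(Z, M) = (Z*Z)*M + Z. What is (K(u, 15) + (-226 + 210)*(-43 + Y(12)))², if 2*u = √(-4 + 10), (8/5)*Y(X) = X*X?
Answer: 2128687/4 - 1459*√6/2 ≈ 5.3039e+5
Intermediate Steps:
Y(X) = 5*X²/8 (Y(X) = 5*(X*X)/8 = 5*X²/8)
u = √6/2 (u = √(-4 + 10)/2 = √6/2 ≈ 1.2247)
K(Z, M) = Z + M*Z² (K(Z, M) = Z²*M + Z = M*Z² + Z = Z + M*Z²)
(K(u, 15) + (-226 + 210)*(-43 + Y(12)))² = ((√6/2)*(1 + 15*(√6/2)) + (-226 + 210)*(-43 + (5/8)*12²))² = ((√6/2)*(1 + 15*√6/2) - 16*(-43 + (5/8)*144))² = (√6*(1 + 15*√6/2)/2 - 16*(-43 + 90))² = (√6*(1 + 15*√6/2)/2 - 16*47)² = (√6*(1 + 15*√6/2)/2 - 752)² = (-752 + √6*(1 + 15*√6/2)/2)²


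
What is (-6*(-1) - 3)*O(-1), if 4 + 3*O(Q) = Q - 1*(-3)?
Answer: -2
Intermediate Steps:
O(Q) = -⅓ + Q/3 (O(Q) = -4/3 + (Q - 1*(-3))/3 = -4/3 + (Q + 3)/3 = -4/3 + (3 + Q)/3 = -4/3 + (1 + Q/3) = -⅓ + Q/3)
(-6*(-1) - 3)*O(-1) = (-6*(-1) - 3)*(-⅓ + (⅓)*(-1)) = (6 - 3)*(-⅓ - ⅓) = 3*(-⅔) = -2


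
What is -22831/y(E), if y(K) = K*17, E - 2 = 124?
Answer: -1343/126 ≈ -10.659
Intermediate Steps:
E = 126 (E = 2 + 124 = 126)
y(K) = 17*K
-22831/y(E) = -22831/(17*126) = -22831/2142 = -22831*1/2142 = -1343/126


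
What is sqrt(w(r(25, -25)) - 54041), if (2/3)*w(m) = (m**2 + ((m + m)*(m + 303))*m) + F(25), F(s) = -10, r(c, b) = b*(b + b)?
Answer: sqrt(7281977194) ≈ 85335.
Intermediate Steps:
r(c, b) = 2*b**2 (r(c, b) = b*(2*b) = 2*b**2)
w(m) = -15 + 3*m**2/2 + 3*m**2*(303 + m) (w(m) = 3*((m**2 + ((m + m)*(m + 303))*m) - 10)/2 = 3*((m**2 + ((2*m)*(303 + m))*m) - 10)/2 = 3*((m**2 + (2*m*(303 + m))*m) - 10)/2 = 3*((m**2 + 2*m**2*(303 + m)) - 10)/2 = 3*(-10 + m**2 + 2*m**2*(303 + m))/2 = -15 + 3*m**2/2 + 3*m**2*(303 + m))
sqrt(w(r(25, -25)) - 54041) = sqrt((-15 + 3*(2*(-25)**2)**3 + 1821*(2*(-25)**2)**2/2) - 54041) = sqrt((-15 + 3*(2*625)**3 + 1821*(2*625)**2/2) - 54041) = sqrt((-15 + 3*1250**3 + (1821/2)*1250**2) - 54041) = sqrt((-15 + 3*1953125000 + (1821/2)*1562500) - 54041) = sqrt((-15 + 5859375000 + 1422656250) - 54041) = sqrt(7282031235 - 54041) = sqrt(7281977194)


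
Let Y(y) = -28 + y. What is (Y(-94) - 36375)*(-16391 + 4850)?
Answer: 421211877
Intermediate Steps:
(Y(-94) - 36375)*(-16391 + 4850) = ((-28 - 94) - 36375)*(-16391 + 4850) = (-122 - 36375)*(-11541) = -36497*(-11541) = 421211877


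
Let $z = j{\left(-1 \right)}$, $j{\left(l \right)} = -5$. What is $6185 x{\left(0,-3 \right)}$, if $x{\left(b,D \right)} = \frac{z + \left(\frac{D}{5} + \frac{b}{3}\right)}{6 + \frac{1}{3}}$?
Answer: $- \frac{103908}{19} \approx -5468.8$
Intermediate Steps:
$z = -5$
$x{\left(b,D \right)} = - \frac{15}{19} + \frac{b}{19} + \frac{3 D}{95}$ ($x{\left(b,D \right)} = \frac{-5 + \left(\frac{D}{5} + \frac{b}{3}\right)}{6 + \frac{1}{3}} = \frac{-5 + \left(D \frac{1}{5} + b \frac{1}{3}\right)}{6 + \frac{1}{3}} = \frac{-5 + \left(\frac{D}{5} + \frac{b}{3}\right)}{\frac{19}{3}} = \left(-5 + \left(\frac{b}{3} + \frac{D}{5}\right)\right) \frac{3}{19} = \left(-5 + \frac{b}{3} + \frac{D}{5}\right) \frac{3}{19} = - \frac{15}{19} + \frac{b}{19} + \frac{3 D}{95}$)
$6185 x{\left(0,-3 \right)} = 6185 \left(- \frac{15}{19} + \frac{1}{19} \cdot 0 + \frac{3}{95} \left(-3\right)\right) = 6185 \left(- \frac{15}{19} + 0 - \frac{9}{95}\right) = 6185 \left(- \frac{84}{95}\right) = - \frac{103908}{19}$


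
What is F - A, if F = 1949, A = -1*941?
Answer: 2890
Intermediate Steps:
A = -941
F - A = 1949 - 1*(-941) = 1949 + 941 = 2890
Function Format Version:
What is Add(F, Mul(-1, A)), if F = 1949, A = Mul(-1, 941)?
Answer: 2890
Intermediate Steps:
A = -941
Add(F, Mul(-1, A)) = Add(1949, Mul(-1, -941)) = Add(1949, 941) = 2890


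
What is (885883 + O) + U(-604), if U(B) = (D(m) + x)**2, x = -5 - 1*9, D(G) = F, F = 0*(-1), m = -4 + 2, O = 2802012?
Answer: 3688091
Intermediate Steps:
m = -2
F = 0
D(G) = 0
x = -14 (x = -5 - 9 = -14)
U(B) = 196 (U(B) = (0 - 14)**2 = (-14)**2 = 196)
(885883 + O) + U(-604) = (885883 + 2802012) + 196 = 3687895 + 196 = 3688091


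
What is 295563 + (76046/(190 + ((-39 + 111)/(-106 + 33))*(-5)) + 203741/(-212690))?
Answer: 89572249940669/302657870 ≈ 2.9595e+5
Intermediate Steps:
295563 + (76046/(190 + ((-39 + 111)/(-106 + 33))*(-5)) + 203741/(-212690)) = 295563 + (76046/(190 + (72/(-73))*(-5)) + 203741*(-1/212690)) = 295563 + (76046/(190 + (72*(-1/73))*(-5)) - 203741/212690) = 295563 + (76046/(190 - 72/73*(-5)) - 203741/212690) = 295563 + (76046/(190 + 360/73) - 203741/212690) = 295563 + (76046/(14230/73) - 203741/212690) = 295563 + (76046*(73/14230) - 203741/212690) = 295563 + (2775679/7115 - 203741/212690) = 295563 + 117781909859/302657870 = 89572249940669/302657870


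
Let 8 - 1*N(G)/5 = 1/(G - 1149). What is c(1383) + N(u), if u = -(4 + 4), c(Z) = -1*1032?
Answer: -1147739/1157 ≈ -992.00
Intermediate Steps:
c(Z) = -1032
u = -8 (u = -1*8 = -8)
N(G) = 40 - 5/(-1149 + G) (N(G) = 40 - 5/(G - 1149) = 40 - 5/(-1149 + G))
c(1383) + N(u) = -1032 + 5*(-9193 + 8*(-8))/(-1149 - 8) = -1032 + 5*(-9193 - 64)/(-1157) = -1032 + 5*(-1/1157)*(-9257) = -1032 + 46285/1157 = -1147739/1157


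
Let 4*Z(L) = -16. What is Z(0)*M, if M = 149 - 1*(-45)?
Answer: -776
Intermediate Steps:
Z(L) = -4 (Z(L) = (¼)*(-16) = -4)
M = 194 (M = 149 + 45 = 194)
Z(0)*M = -4*194 = -776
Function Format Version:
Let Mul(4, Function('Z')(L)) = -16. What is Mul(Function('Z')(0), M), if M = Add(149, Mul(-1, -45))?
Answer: -776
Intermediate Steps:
Function('Z')(L) = -4 (Function('Z')(L) = Mul(Rational(1, 4), -16) = -4)
M = 194 (M = Add(149, 45) = 194)
Mul(Function('Z')(0), M) = Mul(-4, 194) = -776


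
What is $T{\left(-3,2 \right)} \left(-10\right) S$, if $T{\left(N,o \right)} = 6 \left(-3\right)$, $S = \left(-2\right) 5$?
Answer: $-1800$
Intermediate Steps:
$S = -10$
$T{\left(N,o \right)} = -18$
$T{\left(-3,2 \right)} \left(-10\right) S = \left(-18\right) \left(-10\right) \left(-10\right) = 180 \left(-10\right) = -1800$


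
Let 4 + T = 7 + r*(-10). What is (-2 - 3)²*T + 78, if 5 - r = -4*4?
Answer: -5097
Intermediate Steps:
r = 21 (r = 5 - (-4)*4 = 5 - 1*(-16) = 5 + 16 = 21)
T = -207 (T = -4 + (7 + 21*(-10)) = -4 + (7 - 210) = -4 - 203 = -207)
(-2 - 3)²*T + 78 = (-2 - 3)²*(-207) + 78 = (-5)²*(-207) + 78 = 25*(-207) + 78 = -5175 + 78 = -5097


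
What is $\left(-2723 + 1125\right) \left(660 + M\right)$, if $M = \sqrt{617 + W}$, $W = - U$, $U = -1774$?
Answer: $-1054680 - 1598 \sqrt{2391} \approx -1.1328 \cdot 10^{6}$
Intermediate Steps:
$W = 1774$ ($W = \left(-1\right) \left(-1774\right) = 1774$)
$M = \sqrt{2391}$ ($M = \sqrt{617 + 1774} = \sqrt{2391} \approx 48.898$)
$\left(-2723 + 1125\right) \left(660 + M\right) = \left(-2723 + 1125\right) \left(660 + \sqrt{2391}\right) = - 1598 \left(660 + \sqrt{2391}\right) = -1054680 - 1598 \sqrt{2391}$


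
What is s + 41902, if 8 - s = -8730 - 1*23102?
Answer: 73742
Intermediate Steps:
s = 31840 (s = 8 - (-8730 - 1*23102) = 8 - (-8730 - 23102) = 8 - 1*(-31832) = 8 + 31832 = 31840)
s + 41902 = 31840 + 41902 = 73742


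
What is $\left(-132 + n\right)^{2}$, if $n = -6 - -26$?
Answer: $12544$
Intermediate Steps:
$n = 20$ ($n = -6 + 26 = 20$)
$\left(-132 + n\right)^{2} = \left(-132 + 20\right)^{2} = \left(-112\right)^{2} = 12544$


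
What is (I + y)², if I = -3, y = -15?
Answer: 324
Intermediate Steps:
(I + y)² = (-3 - 15)² = (-18)² = 324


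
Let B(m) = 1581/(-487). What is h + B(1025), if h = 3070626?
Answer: 1495393281/487 ≈ 3.0706e+6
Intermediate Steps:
B(m) = -1581/487 (B(m) = 1581*(-1/487) = -1581/487)
h + B(1025) = 3070626 - 1581/487 = 1495393281/487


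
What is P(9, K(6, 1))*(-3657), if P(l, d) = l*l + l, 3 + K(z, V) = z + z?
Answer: -329130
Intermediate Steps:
K(z, V) = -3 + 2*z (K(z, V) = -3 + (z + z) = -3 + 2*z)
P(l, d) = l + l² (P(l, d) = l² + l = l + l²)
P(9, K(6, 1))*(-3657) = (9*(1 + 9))*(-3657) = (9*10)*(-3657) = 90*(-3657) = -329130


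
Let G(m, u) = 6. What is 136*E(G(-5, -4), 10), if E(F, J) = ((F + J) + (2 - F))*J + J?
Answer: 17680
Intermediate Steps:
E(F, J) = J + J*(2 + J) (E(F, J) = (2 + J)*J + J = J*(2 + J) + J = J + J*(2 + J))
136*E(G(-5, -4), 10) = 136*(10*(3 + 10)) = 136*(10*13) = 136*130 = 17680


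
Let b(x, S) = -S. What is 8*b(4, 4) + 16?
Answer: -16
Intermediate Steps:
8*b(4, 4) + 16 = 8*(-1*4) + 16 = 8*(-4) + 16 = -32 + 16 = -16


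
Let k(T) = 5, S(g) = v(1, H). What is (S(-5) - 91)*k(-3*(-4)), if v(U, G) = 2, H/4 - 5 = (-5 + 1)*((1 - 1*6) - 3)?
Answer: -445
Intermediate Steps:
H = 148 (H = 20 + 4*((-5 + 1)*((1 - 1*6) - 3)) = 20 + 4*(-4*((1 - 6) - 3)) = 20 + 4*(-4*(-5 - 3)) = 20 + 4*(-4*(-8)) = 20 + 4*32 = 20 + 128 = 148)
S(g) = 2
(S(-5) - 91)*k(-3*(-4)) = (2 - 91)*5 = -89*5 = -445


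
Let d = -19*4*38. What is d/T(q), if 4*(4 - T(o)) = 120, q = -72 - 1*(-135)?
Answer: 1444/13 ≈ 111.08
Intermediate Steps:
q = 63 (q = -72 + 135 = 63)
d = -2888 (d = -76*38 = -2888)
T(o) = -26 (T(o) = 4 - 1/4*120 = 4 - 30 = -26)
d/T(q) = -2888/(-26) = -2888*(-1/26) = 1444/13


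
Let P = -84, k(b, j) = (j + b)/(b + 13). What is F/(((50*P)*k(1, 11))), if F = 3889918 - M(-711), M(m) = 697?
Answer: -1296407/1200 ≈ -1080.3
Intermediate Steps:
k(b, j) = (b + j)/(13 + b)
F = 3889221 (F = 3889918 - 1*697 = 3889918 - 697 = 3889221)
F/(((50*P)*k(1, 11))) = 3889221/(((50*(-84))*((1 + 11)/(13 + 1)))) = 3889221/((-4200*12/14)) = 3889221/((-300*12)) = 3889221/((-4200*6/7)) = 3889221/(-3600) = 3889221*(-1/3600) = -1296407/1200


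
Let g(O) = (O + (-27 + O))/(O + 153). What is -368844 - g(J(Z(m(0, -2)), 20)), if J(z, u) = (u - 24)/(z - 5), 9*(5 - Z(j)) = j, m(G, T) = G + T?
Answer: -5532653/15 ≈ -3.6884e+5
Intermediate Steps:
Z(j) = 5 - j/9
J(z, u) = (-24 + u)/(-5 + z)
g(O) = (-27 + 2*O)/(153 + O)
-368844 - g(J(Z(m(0, -2)), 20)) = -368844 - (-27 + 2*((-24 + 20)/(-5 + (5 - (0 - 2)/9))))/(153 + (-24 + 20)/(-5 + (5 - (0 - 2)/9))) = -368844 - (-27 + 2*(-4/(-5 + (5 - 1/9*(-2)))))/(153 - 4/(-5 + (5 - 1/9*(-2)))) = -368844 - (-27 + 2*(-4/(-5 + (5 + 2/9))))/(153 - 4/(-5 + (5 + 2/9))) = -368844 - (-27 + 2*(-4/(-5 + 47/9)))/(153 - 4/(-5 + 47/9)) = -368844 - (-27 + 2*(-4/(2/9)))/(153 - 4/(2/9)) = -368844 - (-27 + 2*((9/2)*(-4)))/(153 + (9/2)*(-4)) = -368844 - (-27 + 2*(-18))/(153 - 18) = -368844 - (-27 - 36)/135 = -368844 - (-63)/135 = -368844 - 1*(-7/15) = -368844 + 7/15 = -5532653/15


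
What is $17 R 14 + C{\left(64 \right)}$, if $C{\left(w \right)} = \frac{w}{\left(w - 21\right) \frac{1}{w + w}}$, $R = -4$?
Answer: $- \frac{32744}{43} \approx -761.49$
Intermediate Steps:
$C{\left(w \right)} = \frac{2 w^{2}}{-21 + w}$ ($C{\left(w \right)} = \frac{w}{\left(-21 + w\right) \frac{1}{2 w}} = \frac{w}{\frac{1}{2} \frac{1}{w} \left(-21 + w\right)} = w \frac{2 w}{-21 + w} = \frac{2 w^{2}}{-21 + w}$)
$17 R 14 + C{\left(64 \right)} = 17 \left(-4\right) 14 + \frac{2 \cdot 64^{2}}{-21 + 64} = \left(-68\right) 14 + 2 \cdot 4096 \cdot \frac{1}{43} = -952 + 2 \cdot 4096 \cdot \frac{1}{43} = -952 + \frac{8192}{43} = - \frac{32744}{43}$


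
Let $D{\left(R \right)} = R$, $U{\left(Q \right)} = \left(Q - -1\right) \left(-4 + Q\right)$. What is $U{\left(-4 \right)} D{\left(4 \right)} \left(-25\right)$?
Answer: $-2400$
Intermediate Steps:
$U{\left(Q \right)} = \left(1 + Q\right) \left(-4 + Q\right)$ ($U{\left(Q \right)} = \left(Q + 1\right) \left(-4 + Q\right) = \left(1 + Q\right) \left(-4 + Q\right)$)
$U{\left(-4 \right)} D{\left(4 \right)} \left(-25\right) = \left(-4 + \left(-4\right)^{2} - -12\right) 4 \left(-25\right) = \left(-4 + 16 + 12\right) 4 \left(-25\right) = 24 \cdot 4 \left(-25\right) = 96 \left(-25\right) = -2400$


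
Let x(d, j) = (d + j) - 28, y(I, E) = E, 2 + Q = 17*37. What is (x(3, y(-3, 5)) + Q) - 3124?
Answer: -2517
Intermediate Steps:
Q = 627 (Q = -2 + 17*37 = -2 + 629 = 627)
x(d, j) = -28 + d + j
(x(3, y(-3, 5)) + Q) - 3124 = ((-28 + 3 + 5) + 627) - 3124 = (-20 + 627) - 3124 = 607 - 3124 = -2517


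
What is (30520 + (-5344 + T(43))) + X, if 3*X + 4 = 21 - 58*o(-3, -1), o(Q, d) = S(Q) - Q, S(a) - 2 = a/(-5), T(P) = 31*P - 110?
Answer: 131482/5 ≈ 26296.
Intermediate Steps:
T(P) = -110 + 31*P
S(a) = 2 - a/5 (S(a) = 2 + a/(-5) = 2 + a*(-⅕) = 2 - a/5)
o(Q, d) = 2 - 6*Q/5 (o(Q, d) = (2 - Q/5) - Q = 2 - 6*Q/5)
X = -513/5 (X = -4/3 + (21 - 58*(2 - 6/5*(-3)))/3 = -4/3 + (21 - 58*(2 + 18/5))/3 = -4/3 + (21 - 58*28/5)/3 = -4/3 + (21 - 1624/5)/3 = -4/3 + (⅓)*(-1519/5) = -4/3 - 1519/15 = -513/5 ≈ -102.60)
(30520 + (-5344 + T(43))) + X = (30520 + (-5344 + (-110 + 31*43))) - 513/5 = (30520 + (-5344 + (-110 + 1333))) - 513/5 = (30520 + (-5344 + 1223)) - 513/5 = (30520 - 4121) - 513/5 = 26399 - 513/5 = 131482/5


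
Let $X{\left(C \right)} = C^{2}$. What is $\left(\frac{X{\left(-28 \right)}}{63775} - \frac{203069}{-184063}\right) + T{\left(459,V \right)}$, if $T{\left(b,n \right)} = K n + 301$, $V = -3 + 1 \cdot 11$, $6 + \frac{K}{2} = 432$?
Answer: $\frac{83556838091392}{11738617825} \approx 7118.1$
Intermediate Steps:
$K = 852$ ($K = -12 + 2 \cdot 432 = -12 + 864 = 852$)
$V = 8$ ($V = -3 + 11 = 8$)
$T{\left(b,n \right)} = 301 + 852 n$ ($T{\left(b,n \right)} = 852 n + 301 = 301 + 852 n$)
$\left(\frac{X{\left(-28 \right)}}{63775} - \frac{203069}{-184063}\right) + T{\left(459,V \right)} = \left(\frac{\left(-28\right)^{2}}{63775} - \frac{203069}{-184063}\right) + \left(301 + 852 \cdot 8\right) = \left(784 \cdot \frac{1}{63775} - - \frac{203069}{184063}\right) + \left(301 + 6816\right) = \left(\frac{784}{63775} + \frac{203069}{184063}\right) + 7117 = \frac{13095030867}{11738617825} + 7117 = \frac{83556838091392}{11738617825}$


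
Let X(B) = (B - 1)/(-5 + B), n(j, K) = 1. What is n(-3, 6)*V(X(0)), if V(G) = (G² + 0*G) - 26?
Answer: -649/25 ≈ -25.960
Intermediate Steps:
X(B) = (-1 + B)/(-5 + B)
V(G) = -26 + G² (V(G) = (G² + 0) - 26 = G² - 26 = -26 + G²)
n(-3, 6)*V(X(0)) = 1*(-26 + ((-1 + 0)/(-5 + 0))²) = 1*(-26 + (-1/(-5))²) = 1*(-26 + (-⅕*(-1))²) = 1*(-26 + (⅕)²) = 1*(-26 + 1/25) = 1*(-649/25) = -649/25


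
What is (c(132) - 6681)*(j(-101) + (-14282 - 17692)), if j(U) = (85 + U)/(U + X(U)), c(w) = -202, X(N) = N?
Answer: 22227726178/101 ≈ 2.2008e+8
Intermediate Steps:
j(U) = (85 + U)/(2*U) (j(U) = (85 + U)/(U + U) = (85 + U)/((2*U)) = (85 + U)*(1/(2*U)) = (85 + U)/(2*U))
(c(132) - 6681)*(j(-101) + (-14282 - 17692)) = (-202 - 6681)*((1/2)*(85 - 101)/(-101) + (-14282 - 17692)) = -6883*((1/2)*(-1/101)*(-16) - 31974) = -6883*(8/101 - 31974) = -6883*(-3229366/101) = 22227726178/101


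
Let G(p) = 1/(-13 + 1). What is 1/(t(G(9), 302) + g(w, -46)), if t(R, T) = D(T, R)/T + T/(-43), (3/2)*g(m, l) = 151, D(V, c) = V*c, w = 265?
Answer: 516/48277 ≈ 0.010688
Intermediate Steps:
G(p) = -1/12 (G(p) = 1/(-12) = -1/12)
g(m, l) = 302/3 (g(m, l) = (⅔)*151 = 302/3)
t(R, T) = R - T/43 (t(R, T) = (T*R)/T + T/(-43) = (R*T)/T + T*(-1/43) = R - T/43)
1/(t(G(9), 302) + g(w, -46)) = 1/((-1/12 - 1/43*302) + 302/3) = 1/((-1/12 - 302/43) + 302/3) = 1/(-3667/516 + 302/3) = 1/(48277/516) = 516/48277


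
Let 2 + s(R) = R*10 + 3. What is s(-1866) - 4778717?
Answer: -4797376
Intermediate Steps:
s(R) = 1 + 10*R (s(R) = -2 + (R*10 + 3) = -2 + (10*R + 3) = -2 + (3 + 10*R) = 1 + 10*R)
s(-1866) - 4778717 = (1 + 10*(-1866)) - 4778717 = (1 - 18660) - 4778717 = -18659 - 4778717 = -4797376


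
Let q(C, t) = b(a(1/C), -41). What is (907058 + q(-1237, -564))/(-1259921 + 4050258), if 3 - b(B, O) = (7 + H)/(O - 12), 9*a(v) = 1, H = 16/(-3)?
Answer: 144222704/443663583 ≈ 0.32507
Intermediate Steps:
H = -16/3 (H = 16*(-⅓) = -16/3 ≈ -5.3333)
a(v) = ⅑ (a(v) = (⅑)*1 = ⅑)
b(B, O) = 3 - 5/(3*(-12 + O)) (b(B, O) = 3 - (7 - 16/3)/(O - 12) = 3 - 5/(3*(-12 + O)))
q(C, t) = 482/159 (q(C, t) = (-113 + 9*(-41))/(3*(-12 - 41)) = (⅓)*(-113 - 369)/(-53) = (⅓)*(-1/53)*(-482) = 482/159)
(907058 + q(-1237, -564))/(-1259921 + 4050258) = (907058 + 482/159)/(-1259921 + 4050258) = (144222704/159)/2790337 = (144222704/159)*(1/2790337) = 144222704/443663583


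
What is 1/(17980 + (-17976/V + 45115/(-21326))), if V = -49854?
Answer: 25313962/455100612783 ≈ 5.5623e-5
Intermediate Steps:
1/(17980 + (-17976/V + 45115/(-21326))) = 1/(17980 + (-17976/(-49854) + 45115/(-21326))) = 1/(17980 + (-17976*(-1/49854) + 45115*(-1/21326))) = 1/(17980 + (428/1187 - 45115/21326)) = 1/(17980 - 44423977/25313962) = 1/(455100612783/25313962) = 25313962/455100612783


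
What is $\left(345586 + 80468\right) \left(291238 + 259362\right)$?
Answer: $234585332400$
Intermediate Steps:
$\left(345586 + 80468\right) \left(291238 + 259362\right) = 426054 \cdot 550600 = 234585332400$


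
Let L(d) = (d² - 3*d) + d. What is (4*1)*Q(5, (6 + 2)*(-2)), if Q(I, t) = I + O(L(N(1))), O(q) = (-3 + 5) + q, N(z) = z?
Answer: 24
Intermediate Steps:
L(d) = d² - 2*d
O(q) = 2 + q
Q(I, t) = 1 + I (Q(I, t) = I + (2 + 1*(-2 + 1)) = I + (2 + 1*(-1)) = I + (2 - 1) = I + 1 = 1 + I)
(4*1)*Q(5, (6 + 2)*(-2)) = (4*1)*(1 + 5) = 4*6 = 24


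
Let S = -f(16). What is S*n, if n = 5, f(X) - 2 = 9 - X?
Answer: 25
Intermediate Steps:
f(X) = 11 - X (f(X) = 2 + (9 - X) = 11 - X)
S = 5 (S = -(11 - 1*16) = -(11 - 16) = -1*(-5) = 5)
S*n = 5*5 = 25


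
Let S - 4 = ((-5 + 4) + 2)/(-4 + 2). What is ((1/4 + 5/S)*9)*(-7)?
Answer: -423/4 ≈ -105.75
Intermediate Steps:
S = 7/2 (S = 4 + ((-5 + 4) + 2)/(-4 + 2) = 4 + (-1 + 2)/(-2) = 4 + 1*(-½) = 4 - ½ = 7/2 ≈ 3.5000)
((1/4 + 5/S)*9)*(-7) = ((1/4 + 5/(7/2))*9)*(-7) = ((1*(¼) + 5*(2/7))*9)*(-7) = ((¼ + 10/7)*9)*(-7) = ((47/28)*9)*(-7) = (423/28)*(-7) = -423/4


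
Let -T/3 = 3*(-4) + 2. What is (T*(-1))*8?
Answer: -240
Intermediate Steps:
T = 30 (T = -3*(3*(-4) + 2) = -3*(-12 + 2) = -3*(-10) = 30)
(T*(-1))*8 = (30*(-1))*8 = -30*8 = -240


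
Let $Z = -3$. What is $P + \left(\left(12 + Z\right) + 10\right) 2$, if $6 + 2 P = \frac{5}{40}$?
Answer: $\frac{561}{16} \approx 35.063$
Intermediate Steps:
$P = - \frac{47}{16}$ ($P = -3 + \frac{5 \cdot \frac{1}{40}}{2} = -3 + \frac{1}{2} \cdot \frac{1}{8} = -3 + \frac{1}{16} = - \frac{47}{16} \approx -2.9375$)
$P + \left(\left(12 + Z\right) + 10\right) 2 = - \frac{47}{16} + \left(\left(12 - 3\right) + 10\right) 2 = - \frac{47}{16} + \left(9 + 10\right) 2 = - \frac{47}{16} + 19 \cdot 2 = - \frac{47}{16} + 38 = \frac{561}{16}$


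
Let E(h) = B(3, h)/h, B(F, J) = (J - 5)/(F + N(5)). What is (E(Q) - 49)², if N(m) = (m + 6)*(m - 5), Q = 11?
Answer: 288369/121 ≈ 2383.2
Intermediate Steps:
N(m) = (-5 + m)*(6 + m) (N(m) = (6 + m)*(-5 + m) = (-5 + m)*(6 + m))
B(F, J) = (-5 + J)/F (B(F, J) = (J - 5)/(F + (-30 + 5 + 5²)) = (-5 + J)/(F + (-30 + 5 + 25)) = (-5 + J)/(F + 0) = (-5 + J)/F)
E(h) = (-5/3 + h/3)/h (E(h) = ((-5 + h)/3)/h = (-5/3 + h/3)/h)
(E(Q) - 49)² = ((⅓)*(-5 + 11)/11 - 49)² = ((⅓)*(1/11)*6 - 49)² = (2/11 - 49)² = (-537/11)² = 288369/121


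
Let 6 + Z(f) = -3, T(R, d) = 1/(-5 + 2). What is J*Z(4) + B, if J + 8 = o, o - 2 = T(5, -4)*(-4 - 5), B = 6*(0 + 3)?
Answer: 45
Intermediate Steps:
T(R, d) = -1/3 (T(R, d) = 1/(-3) = -1/3)
B = 18 (B = 6*3 = 18)
Z(f) = -9 (Z(f) = -6 - 3 = -9)
o = 5 (o = 2 - (-4 - 5)/3 = 2 - 1/3*(-9) = 2 + 3 = 5)
J = -3 (J = -8 + 5 = -3)
J*Z(4) + B = -3*(-9) + 18 = 27 + 18 = 45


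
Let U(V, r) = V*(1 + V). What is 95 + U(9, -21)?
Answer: 185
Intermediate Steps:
95 + U(9, -21) = 95 + 9*(1 + 9) = 95 + 9*10 = 95 + 90 = 185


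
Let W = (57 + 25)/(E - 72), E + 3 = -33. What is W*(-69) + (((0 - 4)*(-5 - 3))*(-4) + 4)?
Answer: -1289/18 ≈ -71.611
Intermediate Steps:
E = -36 (E = -3 - 33 = -36)
W = -41/54 (W = (57 + 25)/(-36 - 72) = 82/(-108) = 82*(-1/108) = -41/54 ≈ -0.75926)
W*(-69) + (((0 - 4)*(-5 - 3))*(-4) + 4) = -41/54*(-69) + (((0 - 4)*(-5 - 3))*(-4) + 4) = 943/18 + (-4*(-8)*(-4) + 4) = 943/18 + (32*(-4) + 4) = 943/18 + (-128 + 4) = 943/18 - 124 = -1289/18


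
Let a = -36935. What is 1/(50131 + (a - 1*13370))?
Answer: -1/174 ≈ -0.0057471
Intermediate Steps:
1/(50131 + (a - 1*13370)) = 1/(50131 + (-36935 - 1*13370)) = 1/(50131 + (-36935 - 13370)) = 1/(50131 - 50305) = 1/(-174) = -1/174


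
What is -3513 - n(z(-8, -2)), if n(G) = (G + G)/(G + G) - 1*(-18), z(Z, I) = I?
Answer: -3532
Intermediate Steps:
n(G) = 19 (n(G) = (2*G)/((2*G)) + 18 = (2*G)*(1/(2*G)) + 18 = 1 + 18 = 19)
-3513 - n(z(-8, -2)) = -3513 - 1*19 = -3513 - 19 = -3532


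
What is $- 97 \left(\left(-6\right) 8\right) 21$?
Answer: $97776$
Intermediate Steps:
$- 97 \left(\left(-6\right) 8\right) 21 = \left(-97\right) \left(-48\right) 21 = 4656 \cdot 21 = 97776$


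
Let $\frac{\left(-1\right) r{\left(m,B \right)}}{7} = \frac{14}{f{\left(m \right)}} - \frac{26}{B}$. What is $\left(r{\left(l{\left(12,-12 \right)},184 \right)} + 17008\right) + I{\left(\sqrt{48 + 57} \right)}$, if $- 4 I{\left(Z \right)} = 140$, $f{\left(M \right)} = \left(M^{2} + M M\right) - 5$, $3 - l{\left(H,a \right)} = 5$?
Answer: $\frac{4675805}{276} \approx 16941.0$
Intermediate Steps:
$l{\left(H,a \right)} = -2$ ($l{\left(H,a \right)} = 3 - 5 = -2$)
$f{\left(M \right)} = -5 + 2 M^{2}$ ($f{\left(M \right)} = \left(M^{2} + M^{2}\right) - 5 = 2 M^{2} - 5 = -5 + 2 M^{2}$)
$I{\left(Z \right)} = -35$ ($I{\left(Z \right)} = \left(- \frac{1}{4}\right) 140 = -35$)
$r{\left(m,B \right)} = - \frac{98}{-5 + 2 m^{2}} + \frac{182}{B}$ ($r{\left(m,B \right)} = - 7 \left(\frac{14}{-5 + 2 m^{2}} - \frac{26}{B}\right) = - 7 \left(- \frac{26}{B} + \frac{14}{-5 + 2 m^{2}}\right) = - \frac{98}{-5 + 2 m^{2}} + \frac{182}{B}$)
$\left(r{\left(l{\left(12,-12 \right)},184 \right)} + 17008\right) + I{\left(\sqrt{48 + 57} \right)} = \left(\frac{14 \left(-65 - 1288 + 26 \left(-2\right)^{2}\right)}{184 \left(-5 + 2 \left(-2\right)^{2}\right)} + 17008\right) - 35 = \left(14 \cdot \frac{1}{184} \frac{1}{-5 + 2 \cdot 4} \left(-65 - 1288 + 26 \cdot 4\right) + 17008\right) - 35 = \left(14 \cdot \frac{1}{184} \frac{1}{-5 + 8} \left(-65 - 1288 + 104\right) + 17008\right) - 35 = \left(14 \cdot \frac{1}{184} \cdot \frac{1}{3} \left(-1249\right) + 17008\right) - 35 = \left(- \frac{8743}{276} + 17008\right) - 35 = \frac{4685465}{276} - 35 = \frac{4675805}{276}$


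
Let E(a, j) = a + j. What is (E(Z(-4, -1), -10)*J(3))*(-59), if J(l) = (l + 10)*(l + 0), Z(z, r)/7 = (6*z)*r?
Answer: -363558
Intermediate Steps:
Z(z, r) = 42*r*z (Z(z, r) = 7*((6*z)*r) = 7*(6*r*z) = 42*r*z)
J(l) = l*(10 + l) (J(l) = (10 + l)*l = l*(10 + l))
(E(Z(-4, -1), -10)*J(3))*(-59) = ((42*(-1)*(-4) - 10)*(3*(10 + 3)))*(-59) = ((168 - 10)*(3*13))*(-59) = (158*39)*(-59) = 6162*(-59) = -363558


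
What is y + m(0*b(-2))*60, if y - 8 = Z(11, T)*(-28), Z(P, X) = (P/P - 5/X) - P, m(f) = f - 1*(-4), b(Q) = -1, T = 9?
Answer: 4892/9 ≈ 543.56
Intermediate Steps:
m(f) = 4 + f (m(f) = f + 4 = 4 + f)
Z(P, X) = 1 - P - 5/X (Z(P, X) = (1 - 5/X) - P = 1 - P - 5/X)
y = 2732/9 (y = 8 + (1 - 1*11 - 5/9)*(-28) = 8 + (1 - 11 - 5*⅑)*(-28) = 8 + (1 - 11 - 5/9)*(-28) = 8 - 95/9*(-28) = 8 + 2660/9 = 2732/9 ≈ 303.56)
y + m(0*b(-2))*60 = 2732/9 + (4 + 0*(-1))*60 = 2732/9 + (4 + 0)*60 = 2732/9 + 4*60 = 2732/9 + 240 = 4892/9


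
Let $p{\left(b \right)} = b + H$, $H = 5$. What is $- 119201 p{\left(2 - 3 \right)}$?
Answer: $-476804$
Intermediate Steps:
$p{\left(b \right)} = 5 + b$ ($p{\left(b \right)} = b + 5 = 5 + b$)
$- 119201 p{\left(2 - 3 \right)} = - 119201 \left(5 + \left(2 - 3\right)\right) = - 119201 \left(5 - 1\right) = \left(-119201\right) 4 = -476804$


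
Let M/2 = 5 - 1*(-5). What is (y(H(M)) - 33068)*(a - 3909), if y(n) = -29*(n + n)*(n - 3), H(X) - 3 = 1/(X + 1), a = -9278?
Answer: 192354812900/441 ≈ 4.3618e+8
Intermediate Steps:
M = 20 (M = 2*(5 - 1*(-5)) = 2*(5 + 5) = 2*10 = 20)
H(X) = 3 + 1/(1 + X) (H(X) = 3 + 1/(X + 1) = 3 + 1/(1 + X))
y(n) = -58*n*(-3 + n) (y(n) = -29*2*n*(-3 + n) = -58*n*(-3 + n))
(y(H(M)) - 33068)*(a - 3909) = (58*((4 + 3*20)/(1 + 20))*(3 - (4 + 3*20)/(1 + 20)) - 33068)*(-9278 - 3909) = (58*((4 + 60)/21)*(3 - (4 + 60)/21) - 33068)*(-13187) = (58*((1/21)*64)*(3 - 64/21) - 33068)*(-13187) = (58*(64/21)*(3 - 1*64/21) - 33068)*(-13187) = (58*(64/21)*(3 - 64/21) - 33068)*(-13187) = (58*(64/21)*(-1/21) - 33068)*(-13187) = (-3712/441 - 33068)*(-13187) = -14586700/441*(-13187) = 192354812900/441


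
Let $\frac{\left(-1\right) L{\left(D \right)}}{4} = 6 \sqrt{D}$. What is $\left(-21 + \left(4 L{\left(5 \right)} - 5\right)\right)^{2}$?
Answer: $46756 + 4992 \sqrt{5} \approx 57918.0$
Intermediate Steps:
$L{\left(D \right)} = - 24 \sqrt{D}$ ($L{\left(D \right)} = - 4 \cdot 6 \sqrt{D} = - 24 \sqrt{D}$)
$\left(-21 + \left(4 L{\left(5 \right)} - 5\right)\right)^{2} = \left(-21 + \left(4 \left(- 24 \sqrt{5}\right) - 5\right)\right)^{2} = \left(-21 - \left(5 + 96 \sqrt{5}\right)\right)^{2} = \left(-26 - 96 \sqrt{5}\right)^{2}$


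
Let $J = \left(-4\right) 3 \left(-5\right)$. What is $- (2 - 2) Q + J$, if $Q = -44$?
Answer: $60$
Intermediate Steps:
$J = 60$ ($J = \left(-12\right) \left(-5\right) = 60$)
$- (2 - 2) Q + J = - (2 - 2) \left(-44\right) + 60 = \left(-1\right) 0 \left(-44\right) + 60 = 0 \left(-44\right) + 60 = 0 + 60 = 60$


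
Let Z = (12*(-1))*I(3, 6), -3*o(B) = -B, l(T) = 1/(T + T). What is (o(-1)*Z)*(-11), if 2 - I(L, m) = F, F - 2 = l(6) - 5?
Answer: -649/3 ≈ -216.33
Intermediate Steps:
l(T) = 1/(2*T)
o(B) = B/3 (o(B) = -(-1)*B/3 = B/3)
F = -35/12 (F = 2 + ((1/2)/6 - 5) = 2 + ((1/2)*(1/6) - 5) = 2 + (1/12 - 5) = 2 - 59/12 = -35/12 ≈ -2.9167)
I(L, m) = 59/12 (I(L, m) = 2 - 1*(-35/12) = 2 + 35/12 = 59/12)
Z = -59 (Z = (12*(-1))*(59/12) = -12*59/12 = -59)
(o(-1)*Z)*(-11) = (((1/3)*(-1))*(-59))*(-11) = -1/3*(-59)*(-11) = (59/3)*(-11) = -649/3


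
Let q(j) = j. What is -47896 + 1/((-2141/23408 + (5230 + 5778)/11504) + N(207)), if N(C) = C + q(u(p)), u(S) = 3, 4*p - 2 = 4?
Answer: -169979977248168/3548939245 ≈ -47896.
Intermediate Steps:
p = 3/2 (p = ½ + (¼)*4 = ½ + 1 = 3/2 ≈ 1.5000)
N(C) = 3 + C (N(C) = C + 3 = 3 + C)
-47896 + 1/((-2141/23408 + (5230 + 5778)/11504) + N(207)) = -47896 + 1/((-2141/23408 + (5230 + 5778)/11504) + (3 + 207)) = -47896 + 1/((-2141*1/23408 + 11008*(1/11504)) + 210) = -47896 + 1/((-2141/23408 + 688/719) + 210) = -47896 + 1/(14565325/16830352 + 210) = -47896 + 1/(3548939245/16830352) = -47896 + 16830352/3548939245 = -169979977248168/3548939245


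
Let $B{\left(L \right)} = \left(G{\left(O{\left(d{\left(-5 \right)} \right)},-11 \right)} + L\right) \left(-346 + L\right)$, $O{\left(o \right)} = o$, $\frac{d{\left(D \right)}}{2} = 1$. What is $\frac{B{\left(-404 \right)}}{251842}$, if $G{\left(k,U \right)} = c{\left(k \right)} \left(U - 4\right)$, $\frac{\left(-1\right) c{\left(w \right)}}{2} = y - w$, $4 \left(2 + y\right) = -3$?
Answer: $\frac{409875}{251842} \approx 1.6275$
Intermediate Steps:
$y = - \frac{11}{4}$ ($y = -2 + \frac{1}{4} \left(-3\right) = -2 - \frac{3}{4} = - \frac{11}{4} \approx -2.75$)
$c{\left(w \right)} = \frac{11}{2} + 2 w$ ($c{\left(w \right)} = - 2 \left(- \frac{11}{4} - w\right) = \frac{11}{2} + 2 w$)
$d{\left(D \right)} = 2$ ($d{\left(D \right)} = 2 \cdot 1 = 2$)
$G{\left(k,U \right)} = \left(-4 + U\right) \left(\frac{11}{2} + 2 k\right)$ ($G{\left(k,U \right)} = \left(\frac{11}{2} + 2 k\right) \left(U - 4\right) = \left(\frac{11}{2} + 2 k\right) \left(-4 + U\right) = \left(-4 + U\right) \left(\frac{11}{2} + 2 k\right)$)
$B{\left(L \right)} = \left(-346 + L\right) \left(- \frac{285}{2} + L\right)$ ($B{\left(L \right)} = \left(\frac{\left(-4 - 11\right) \left(11 + 4 \cdot 2\right)}{2} + L\right) \left(-346 + L\right) = \left(\frac{1}{2} \left(-15\right) \left(11 + 8\right) + L\right) \left(-346 + L\right) = \left(\frac{1}{2} \left(-15\right) 19 + L\right) \left(-346 + L\right) = \left(- \frac{285}{2} + L\right) \left(-346 + L\right) = \left(-346 + L\right) \left(- \frac{285}{2} + L\right)$)
$\frac{B{\left(-404 \right)}}{251842} = \frac{49305 + \left(-404\right)^{2} - -197354}{251842} = \left(49305 + 163216 + 197354\right) \frac{1}{251842} = 409875 \cdot \frac{1}{251842} = \frac{409875}{251842}$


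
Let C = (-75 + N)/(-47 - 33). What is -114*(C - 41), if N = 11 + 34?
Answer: 18525/4 ≈ 4631.3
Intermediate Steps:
N = 45
C = 3/8 (C = (-75 + 45)/(-47 - 33) = -30/(-80) = -30*(-1/80) = 3/8 ≈ 0.37500)
-114*(C - 41) = -114*(3/8 - 41) = -114*(-325/8) = 18525/4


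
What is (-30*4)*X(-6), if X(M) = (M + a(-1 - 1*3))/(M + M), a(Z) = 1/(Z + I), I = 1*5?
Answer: -50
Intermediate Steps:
I = 5
a(Z) = 1/(5 + Z) (a(Z) = 1/(Z + 5) = 1/(5 + Z))
X(M) = (1 + M)/(2*M) (X(M) = (M + 1/(5 + (-1 - 1*3)))/(M + M) = (M + 1/(5 + (-1 - 3)))/((2*M)) = (M + 1/(5 - 4))*(1/(2*M)) = (M + 1/1)*(1/(2*M)) = (M + 1)*(1/(2*M)) = (1 + M)*(1/(2*M)) = (1 + M)/(2*M))
(-30*4)*X(-6) = (-30*4)*((½)*(1 - 6)/(-6)) = -60*(-1)*(-5)/6 = -120*5/12 = -50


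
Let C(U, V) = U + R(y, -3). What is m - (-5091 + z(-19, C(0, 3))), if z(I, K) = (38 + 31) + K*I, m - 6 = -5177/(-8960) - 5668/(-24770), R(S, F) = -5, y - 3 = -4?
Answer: 109500509317/22193920 ≈ 4933.8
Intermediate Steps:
y = -1 (y = 3 - 4 = -1)
C(U, V) = -5 + U (C(U, V) = U - 5 = -5 + U)
m = 151065477/22193920 (m = 6 + (-5177/(-8960) - 5668/(-24770)) = 6 + (-5177*(-1/8960) - 5668*(-1/24770)) = 6 + (5177/8960 + 2834/12385) = 6 + 17901957/22193920 = 151065477/22193920 ≈ 6.8066)
z(I, K) = 69 + I*K
m - (-5091 + z(-19, C(0, 3))) = 151065477/22193920 - (-5091 + (69 - 19*(-5 + 0))) = 151065477/22193920 - (-5091 + (69 - 19*(-5))) = 151065477/22193920 - (-5091 + (69 + 95)) = 151065477/22193920 - (-5091 + 164) = 151065477/22193920 - 1*(-4927) = 151065477/22193920 + 4927 = 109500509317/22193920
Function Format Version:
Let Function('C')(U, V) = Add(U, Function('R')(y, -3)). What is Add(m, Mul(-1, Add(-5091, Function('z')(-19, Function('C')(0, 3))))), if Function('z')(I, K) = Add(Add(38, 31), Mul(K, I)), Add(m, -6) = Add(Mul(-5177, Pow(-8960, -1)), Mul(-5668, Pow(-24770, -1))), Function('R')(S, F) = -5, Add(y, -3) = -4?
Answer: Rational(109500509317, 22193920) ≈ 4933.8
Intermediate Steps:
y = -1 (y = Add(3, -4) = -1)
Function('C')(U, V) = Add(-5, U) (Function('C')(U, V) = Add(U, -5) = Add(-5, U))
m = Rational(151065477, 22193920) (m = Add(6, Add(Mul(-5177, Pow(-8960, -1)), Mul(-5668, Pow(-24770, -1)))) = Add(6, Add(Mul(-5177, Rational(-1, 8960)), Mul(-5668, Rational(-1, 24770)))) = Add(6, Add(Rational(5177, 8960), Rational(2834, 12385))) = Add(6, Rational(17901957, 22193920)) = Rational(151065477, 22193920) ≈ 6.8066)
Function('z')(I, K) = Add(69, Mul(I, K))
Add(m, Mul(-1, Add(-5091, Function('z')(-19, Function('C')(0, 3))))) = Add(Rational(151065477, 22193920), Mul(-1, Add(-5091, Add(69, Mul(-19, Add(-5, 0)))))) = Add(Rational(151065477, 22193920), Mul(-1, Add(-5091, Add(69, Mul(-19, -5))))) = Add(Rational(151065477, 22193920), Mul(-1, Add(-5091, Add(69, 95)))) = Add(Rational(151065477, 22193920), Mul(-1, Add(-5091, 164))) = Add(Rational(151065477, 22193920), Mul(-1, -4927)) = Add(Rational(151065477, 22193920), 4927) = Rational(109500509317, 22193920)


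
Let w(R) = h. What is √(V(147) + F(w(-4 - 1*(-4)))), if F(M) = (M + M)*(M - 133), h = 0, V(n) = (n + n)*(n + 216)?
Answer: 231*√2 ≈ 326.68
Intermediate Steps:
V(n) = 2*n*(216 + n) (V(n) = (2*n)*(216 + n) = 2*n*(216 + n))
w(R) = 0
F(M) = 2*M*(-133 + M) (F(M) = (2*M)*(-133 + M) = 2*M*(-133 + M))
√(V(147) + F(w(-4 - 1*(-4)))) = √(2*147*(216 + 147) + 2*0*(-133 + 0)) = √(2*147*363 + 2*0*(-133)) = √(106722 + 0) = √106722 = 231*√2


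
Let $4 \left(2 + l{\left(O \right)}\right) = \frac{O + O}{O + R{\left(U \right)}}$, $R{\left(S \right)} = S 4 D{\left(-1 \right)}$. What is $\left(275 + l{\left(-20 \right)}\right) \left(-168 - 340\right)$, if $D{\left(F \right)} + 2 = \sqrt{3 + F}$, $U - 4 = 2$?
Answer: $- \frac{30116018}{217} - \frac{7620 \sqrt{2}}{217} \approx -1.3883 \cdot 10^{5}$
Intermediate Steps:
$U = 6$ ($U = 4 + 2 = 6$)
$D{\left(F \right)} = -2 + \sqrt{3 + F}$
$R{\left(S \right)} = 4 S \left(-2 + \sqrt{2}\right)$ ($R{\left(S \right)} = S 4 \left(-2 + \sqrt{3 - 1}\right) = 4 S \left(-2 + \sqrt{2}\right)$)
$l{\left(O \right)} = -2 + \frac{O}{2 \left(-48 + O + 24 \sqrt{2}\right)}$ ($l{\left(O \right)} = -2 + \frac{\left(O + O\right) \frac{1}{O + 4 \cdot 6 \left(-2 + \sqrt{2}\right)}}{4} = -2 + \frac{2 O \frac{1}{O - \left(48 - 24 \sqrt{2}\right)}}{4} = -2 + \frac{2 O \frac{1}{-48 + O + 24 \sqrt{2}}}{4} = -2 + \frac{O}{2 \left(-48 + O + 24 \sqrt{2}\right)}$)
$\left(275 + l{\left(-20 \right)}\right) \left(-168 - 340\right) = \left(275 + \frac{3 \left(64 - -20 - 32 \sqrt{2}\right)}{2 \left(-48 - 20 + 24 \sqrt{2}\right)}\right) \left(-168 - 340\right) = \left(275 + \frac{3 \left(64 + 20 - 32 \sqrt{2}\right)}{2 \left(-68 + 24 \sqrt{2}\right)}\right) \left(-508\right) = \left(275 + \frac{3 \left(84 - 32 \sqrt{2}\right)}{2 \left(-68 + 24 \sqrt{2}\right)}\right) \left(-508\right) = -139700 - \frac{762 \left(84 - 32 \sqrt{2}\right)}{-68 + 24 \sqrt{2}}$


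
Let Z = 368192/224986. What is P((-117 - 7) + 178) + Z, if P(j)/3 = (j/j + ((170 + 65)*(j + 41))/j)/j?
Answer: 2696422159/109343196 ≈ 24.660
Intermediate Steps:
Z = 184096/112493 (Z = 368192*(1/224986) = 184096/112493 ≈ 1.6365)
P(j) = 3*(1 + (9635 + 235*j)/j)/j (P(j) = 3*((j/j + ((170 + 65)*(j + 41))/j)/j) = 3*((1 + (235*(41 + j))/j)/j) = 3*((1 + (9635 + 235*j)/j)/j) = 3*(1 + (9635 + 235*j)/j)/j)
P((-117 - 7) + 178) + Z = 3*(9635 + 236*((-117 - 7) + 178))/((-117 - 7) + 178)² + 184096/112493 = 3*(9635 + 236*(-124 + 178))/(-124 + 178)² + 184096/112493 = 3*(9635 + 236*54)/54² + 184096/112493 = 3*(1/2916)*(9635 + 12744) + 184096/112493 = 3*(1/2916)*22379 + 184096/112493 = 22379/972 + 184096/112493 = 2696422159/109343196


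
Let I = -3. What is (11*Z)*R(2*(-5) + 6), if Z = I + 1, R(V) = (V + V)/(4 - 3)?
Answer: 176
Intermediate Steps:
R(V) = 2*V (R(V) = (2*V)/1 = (2*V)*1 = 2*V)
Z = -2 (Z = -3 + 1 = -2)
(11*Z)*R(2*(-5) + 6) = (11*(-2))*(2*(2*(-5) + 6)) = -44*(-10 + 6) = -44*(-4) = -22*(-8) = 176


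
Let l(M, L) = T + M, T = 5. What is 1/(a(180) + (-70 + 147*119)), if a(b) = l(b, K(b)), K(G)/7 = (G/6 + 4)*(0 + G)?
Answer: 1/17608 ≈ 5.6792e-5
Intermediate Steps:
K(G) = 7*G*(4 + G/6) (K(G) = 7*((G/6 + 4)*(0 + G)) = 7*((G*(⅙) + 4)*G) = 7*((G/6 + 4)*G) = 7*((4 + G/6)*G) = 7*(G*(4 + G/6)) = 7*G*(4 + G/6))
l(M, L) = 5 + M
a(b) = 5 + b
1/(a(180) + (-70 + 147*119)) = 1/((5 + 180) + (-70 + 147*119)) = 1/(185 + (-70 + 17493)) = 1/(185 + 17423) = 1/17608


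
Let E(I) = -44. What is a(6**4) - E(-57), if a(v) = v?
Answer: 1340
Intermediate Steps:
a(6**4) - E(-57) = 6**4 - 1*(-44) = 1296 + 44 = 1340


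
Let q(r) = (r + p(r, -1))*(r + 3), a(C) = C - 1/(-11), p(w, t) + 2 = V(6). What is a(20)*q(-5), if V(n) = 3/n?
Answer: 2873/11 ≈ 261.18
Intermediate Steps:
p(w, t) = -3/2 (p(w, t) = -2 + 3/6 = -2 + 3*(⅙) = -2 + ½ = -3/2)
a(C) = 1/11 + C (a(C) = C - 1*(-1/11) = C + 1/11 = 1/11 + C)
q(r) = (3 + r)*(-3/2 + r) (q(r) = (r - 3/2)*(r + 3) = (-3/2 + r)*(3 + r) = (3 + r)*(-3/2 + r))
a(20)*q(-5) = (1/11 + 20)*(-9/2 + (-5)² + (3/2)*(-5)) = 221*(-9/2 + 25 - 15/2)/11 = (221/11)*13 = 2873/11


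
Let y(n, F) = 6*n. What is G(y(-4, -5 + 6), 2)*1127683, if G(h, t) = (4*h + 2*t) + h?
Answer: -130811228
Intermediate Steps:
G(h, t) = 2*t + 5*h (G(h, t) = (2*t + 4*h) + h = 2*t + 5*h)
G(y(-4, -5 + 6), 2)*1127683 = (2*2 + 5*(6*(-4)))*1127683 = (4 + 5*(-24))*1127683 = (4 - 120)*1127683 = -116*1127683 = -130811228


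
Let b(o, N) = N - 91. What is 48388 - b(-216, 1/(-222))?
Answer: 10762339/222 ≈ 48479.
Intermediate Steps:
b(o, N) = -91 + N
48388 - b(-216, 1/(-222)) = 48388 - (-91 + 1/(-222)) = 48388 - (-91 - 1/222) = 48388 - 1*(-20203/222) = 48388 + 20203/222 = 10762339/222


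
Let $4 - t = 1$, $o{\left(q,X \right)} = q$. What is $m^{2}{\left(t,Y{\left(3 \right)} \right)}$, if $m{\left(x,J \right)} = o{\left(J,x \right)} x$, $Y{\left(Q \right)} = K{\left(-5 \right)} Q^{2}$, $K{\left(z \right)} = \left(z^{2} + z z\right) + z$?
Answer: $1476225$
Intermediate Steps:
$K{\left(z \right)} = z + 2 z^{2}$ ($K{\left(z \right)} = \left(z^{2} + z^{2}\right) + z = 2 z^{2} + z = z + 2 z^{2}$)
$t = 3$ ($t = 4 - 1 = 3$)
$Y{\left(Q \right)} = 45 Q^{2}$ ($Y{\left(Q \right)} = - 5 \left(1 + 2 \left(-5\right)\right) Q^{2} = - 5 \left(1 - 10\right) Q^{2} = \left(-5\right) \left(-9\right) Q^{2} = 45 Q^{2}$)
$m{\left(x,J \right)} = J x$
$m^{2}{\left(t,Y{\left(3 \right)} \right)} = \left(45 \cdot 3^{2} \cdot 3\right)^{2} = \left(45 \cdot 9 \cdot 3\right)^{2} = \left(405 \cdot 3\right)^{2} = 1215^{2} = 1476225$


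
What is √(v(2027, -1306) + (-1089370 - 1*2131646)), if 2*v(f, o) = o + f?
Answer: I*√12882622/2 ≈ 1794.6*I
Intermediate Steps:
v(f, o) = f/2 + o/2 (v(f, o) = (o + f)/2 = (f + o)/2 = f/2 + o/2)
√(v(2027, -1306) + (-1089370 - 1*2131646)) = √(((½)*2027 + (½)*(-1306)) + (-1089370 - 1*2131646)) = √((2027/2 - 653) + (-1089370 - 2131646)) = √(721/2 - 3221016) = √(-6441311/2) = I*√12882622/2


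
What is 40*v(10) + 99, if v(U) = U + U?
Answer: 899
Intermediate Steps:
v(U) = 2*U
40*v(10) + 99 = 40*(2*10) + 99 = 40*20 + 99 = 800 + 99 = 899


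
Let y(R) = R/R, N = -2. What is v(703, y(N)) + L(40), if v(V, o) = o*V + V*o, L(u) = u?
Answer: 1446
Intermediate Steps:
y(R) = 1
v(V, o) = 2*V*o (v(V, o) = V*o + V*o = 2*V*o)
v(703, y(N)) + L(40) = 2*703*1 + 40 = 1406 + 40 = 1446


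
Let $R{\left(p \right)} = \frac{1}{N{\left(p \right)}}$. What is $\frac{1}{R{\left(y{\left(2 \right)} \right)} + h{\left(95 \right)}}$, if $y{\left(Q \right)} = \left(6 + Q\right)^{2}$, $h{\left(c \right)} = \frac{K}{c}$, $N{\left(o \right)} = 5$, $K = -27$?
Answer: $- \frac{95}{8} \approx -11.875$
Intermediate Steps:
$h{\left(c \right)} = - \frac{27}{c}$
$R{\left(p \right)} = \frac{1}{5}$
$\frac{1}{R{\left(y{\left(2 \right)} \right)} + h{\left(95 \right)}} = \frac{1}{\frac{1}{5} - \frac{27}{95}} = \frac{1}{- \frac{8}{95}} = - \frac{95}{8}$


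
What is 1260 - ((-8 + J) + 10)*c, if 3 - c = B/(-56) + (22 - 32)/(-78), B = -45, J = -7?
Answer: 2774425/2184 ≈ 1270.3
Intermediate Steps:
c = 4517/2184 (c = 3 - (-45/(-56) + (22 - 32)/(-78)) = 3 - (-45*(-1/56) - 10*(-1/78)) = 3 - (45/56 + 5/39) = 3 - 1*2035/2184 = 3 - 2035/2184 = 4517/2184 ≈ 2.0682)
1260 - ((-8 + J) + 10)*c = 1260 - ((-8 - 7) + 10)*4517/2184 = 1260 - (-15 + 10)*4517/2184 = 1260 - (-5)*4517/2184 = 1260 - 1*(-22585/2184) = 1260 + 22585/2184 = 2774425/2184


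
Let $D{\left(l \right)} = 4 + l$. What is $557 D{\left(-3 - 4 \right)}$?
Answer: $-1671$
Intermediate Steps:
$557 D{\left(-3 - 4 \right)} = 557 \left(4 - 7\right) = 557 \left(-3\right) = -1671$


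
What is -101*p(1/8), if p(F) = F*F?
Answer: -101/64 ≈ -1.5781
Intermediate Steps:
p(F) = F²
-101*p(1/8) = -101*(1/8)² = -101*(⅛)² = -101*1/64 = -101/64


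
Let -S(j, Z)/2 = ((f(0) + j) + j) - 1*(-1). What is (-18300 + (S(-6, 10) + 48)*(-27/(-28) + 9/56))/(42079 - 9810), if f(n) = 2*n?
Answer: -72885/129076 ≈ -0.56467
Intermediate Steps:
S(j, Z) = -2 - 4*j (S(j, Z) = -2*(((2*0 + j) + j) - 1*(-1)) = -2*(((0 + j) + j) + 1) = -2*((j + j) + 1) = -2*(2*j + 1) = -2*(1 + 2*j) = -2 - 4*j)
(-18300 + (S(-6, 10) + 48)*(-27/(-28) + 9/56))/(42079 - 9810) = (-18300 + ((-2 - 4*(-6)) + 48)*(-27/(-28) + 9/56))/(42079 - 9810) = (-18300 + ((-2 + 24) + 48)*(-27*(-1/28) + 9*(1/56)))/32269 = (-18300 + (22 + 48)*(27/28 + 9/56))*(1/32269) = (-18300 + 70*(9/8))*(1/32269) = (-18300 + 315/4)*(1/32269) = -72885/4*1/32269 = -72885/129076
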